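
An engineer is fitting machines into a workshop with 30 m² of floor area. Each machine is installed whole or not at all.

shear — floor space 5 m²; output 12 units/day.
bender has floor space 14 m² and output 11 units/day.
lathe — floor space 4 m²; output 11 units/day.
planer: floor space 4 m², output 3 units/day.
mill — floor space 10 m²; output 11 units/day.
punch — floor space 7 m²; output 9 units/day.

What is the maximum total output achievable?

46

Treat it as a binary knapsack problem.
shear + bender + lathe + punch: floor space 5 + 14 + 4 + 7 = 30 ≤ 30, output 12 + 11 + 11 + 9 = 43.
shear + lathe + planer + mill + punch: floor space 5 + 4 + 4 + 10 + 7 = 30 ≤ 30, output 12 + 11 + 3 + 11 + 9 = 46.
shear + lathe + mill + punch: floor space 5 + 4 + 10 + 7 = 26 ≤ 30, output 12 + 11 + 11 + 9 = 43.
Best is shear, lathe, planer, mill, and punch with total output 46.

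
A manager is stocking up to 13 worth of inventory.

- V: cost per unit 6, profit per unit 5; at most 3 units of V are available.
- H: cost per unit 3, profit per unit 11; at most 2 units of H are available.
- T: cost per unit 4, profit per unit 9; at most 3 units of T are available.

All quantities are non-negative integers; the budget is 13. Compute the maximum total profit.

This is a bounded integer knapsack.
1×H and 2×T: cost 11 ≤ 13, profit 1·11 + 2·9 = 29.
2×H and 1×T: cost 10 ≤ 13, profit 2·11 + 1·9 = 31.
Best is 31.

31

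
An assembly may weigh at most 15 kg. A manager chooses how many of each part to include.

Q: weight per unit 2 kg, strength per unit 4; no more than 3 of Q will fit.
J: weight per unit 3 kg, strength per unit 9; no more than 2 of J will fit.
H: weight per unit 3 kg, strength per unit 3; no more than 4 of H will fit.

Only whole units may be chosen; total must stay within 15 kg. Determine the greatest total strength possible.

33

3×Q and 2×J: weight 12 ≤ 15, strength 3·4 + 2·9 = 30.
3×Q, 2×J, and 1×H: weight 15 ≤ 15, strength 3·4 + 2·9 + 1·3 = 33.
Best is 33.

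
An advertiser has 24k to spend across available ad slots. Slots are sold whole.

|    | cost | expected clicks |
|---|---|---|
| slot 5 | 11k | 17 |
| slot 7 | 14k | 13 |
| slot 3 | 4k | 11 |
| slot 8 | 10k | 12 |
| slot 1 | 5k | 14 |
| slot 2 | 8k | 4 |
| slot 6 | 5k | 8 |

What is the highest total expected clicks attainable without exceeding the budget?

Allowing fractional choices, the relaxed optimum would be about 48.5, but ad slots are indivisible.
slot 3 + slot 8 + slot 1 + slot 6: cost 4 + 10 + 5 + 5 = 24 ≤ 24, expected clicks 11 + 12 + 14 + 8 = 45.
slot 5 + slot 3 + slot 1: cost 11 + 4 + 5 = 20 ≤ 24, expected clicks 17 + 11 + 14 = 42.
Best is slot 3, slot 8, slot 1, and slot 6 with total expected clicks 45.

45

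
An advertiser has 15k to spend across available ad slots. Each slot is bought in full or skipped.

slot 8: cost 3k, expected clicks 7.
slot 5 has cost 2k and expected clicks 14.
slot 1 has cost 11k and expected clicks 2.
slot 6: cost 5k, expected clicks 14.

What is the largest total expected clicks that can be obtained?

35

This is an integer program with binary decision variables.
Allowing fractional choices, the relaxed optimum would be about 35.9, but ad slots are indivisible.
slot 8 + slot 5 + slot 6: cost 3 + 2 + 5 = 10 ≤ 15, expected clicks 7 + 14 + 14 = 35.
slot 5 + slot 6: cost 2 + 5 = 7 ≤ 15, expected clicks 14 + 14 = 28.
slot 8 + slot 5: cost 3 + 2 = 5 ≤ 15, expected clicks 7 + 14 = 21.
Best is slot 8, slot 5, and slot 6 with total expected clicks 35.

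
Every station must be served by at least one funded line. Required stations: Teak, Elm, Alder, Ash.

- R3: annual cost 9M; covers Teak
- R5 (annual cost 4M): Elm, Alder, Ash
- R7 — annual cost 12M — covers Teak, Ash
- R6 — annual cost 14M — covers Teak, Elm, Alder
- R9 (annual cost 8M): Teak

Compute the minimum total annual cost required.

12

Choose R5 and R9: together they cover Teak, Elm, Alder, Ash — every station.
Total annual cost: 4 + 8 = 12.
No cover costs less than 12.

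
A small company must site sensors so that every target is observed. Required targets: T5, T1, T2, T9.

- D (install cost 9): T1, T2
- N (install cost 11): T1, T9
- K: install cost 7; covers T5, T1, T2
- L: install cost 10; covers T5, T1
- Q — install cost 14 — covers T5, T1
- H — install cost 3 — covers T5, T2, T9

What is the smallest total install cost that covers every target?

10

Choose K and H: together they cover T5, T1, T2, T9 — every target.
Total install cost: 7 + 3 = 10.
No cover costs less than 10.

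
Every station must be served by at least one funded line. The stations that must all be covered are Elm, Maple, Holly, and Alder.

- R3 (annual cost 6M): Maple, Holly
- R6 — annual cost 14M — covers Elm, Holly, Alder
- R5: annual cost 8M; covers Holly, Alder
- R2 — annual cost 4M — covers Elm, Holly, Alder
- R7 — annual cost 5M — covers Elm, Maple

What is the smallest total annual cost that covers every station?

9

This is a weighted set-cover instance.
Choose R2 and R7: together they cover Elm, Maple, Holly, Alder — every station.
Total annual cost: 4 + 5 = 9.
No cover costs less than 9.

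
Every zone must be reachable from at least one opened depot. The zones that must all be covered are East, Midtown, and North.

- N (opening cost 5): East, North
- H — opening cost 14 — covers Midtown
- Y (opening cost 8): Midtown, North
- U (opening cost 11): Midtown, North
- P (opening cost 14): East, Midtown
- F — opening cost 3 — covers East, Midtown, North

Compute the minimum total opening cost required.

3

F alone covers East, Midtown, North — every zone.
Total opening cost: 3.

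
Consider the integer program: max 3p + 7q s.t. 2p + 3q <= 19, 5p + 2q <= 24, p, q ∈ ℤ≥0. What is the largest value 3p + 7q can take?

Relaxing integrality, the LP optimum is 44.33 at (p,q) = (0, 6.33), which is not an integer point.
(p,q)=(0,6): 2·0+3·6=18≤19, 5·0+2·6=12≤24, objective 42.
(p,q)=(1,5): 2·1+3·5=17≤19, 5·1+2·5=15≤24, objective 38.
(p,q)=(0,5): 2·0+3·5=15≤19, 5·0+2·5=10≤24, objective 35.
No feasible integer point exceeds 42.

42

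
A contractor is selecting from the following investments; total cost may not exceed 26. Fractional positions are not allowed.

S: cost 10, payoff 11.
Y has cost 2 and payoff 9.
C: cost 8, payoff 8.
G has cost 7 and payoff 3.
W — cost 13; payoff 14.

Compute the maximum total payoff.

Y + C + W: cost 2 + 8 + 13 = 23 ≤ 26, payoff 9 + 8 + 14 = 31.
S + Y + W: cost 10 + 2 + 13 = 25 ≤ 26, payoff 11 + 9 + 14 = 34.
S + Y + C: cost 10 + 2 + 8 = 20 ≤ 26, payoff 11 + 9 + 8 = 28.
Best is S, Y, and W with total payoff 34.

34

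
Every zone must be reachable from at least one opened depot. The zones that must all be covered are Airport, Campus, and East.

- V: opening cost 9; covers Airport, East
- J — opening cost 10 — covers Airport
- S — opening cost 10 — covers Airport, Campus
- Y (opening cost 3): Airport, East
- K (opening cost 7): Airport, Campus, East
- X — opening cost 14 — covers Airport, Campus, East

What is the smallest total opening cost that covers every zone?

7

This is an integer covering problem.
The greedy cost-per-new-zone heuristic would pick Y and K for 10, but a cheaper cover exists.
K alone covers Airport, Campus, East — every zone.
Total opening cost: 7.
No cover costs less than 7.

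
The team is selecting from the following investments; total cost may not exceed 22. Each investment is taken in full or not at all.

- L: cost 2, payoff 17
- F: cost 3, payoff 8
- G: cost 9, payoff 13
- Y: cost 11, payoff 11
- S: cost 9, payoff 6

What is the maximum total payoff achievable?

41

L + F + G: cost 2 + 3 + 9 = 14 ≤ 22, payoff 17 + 8 + 13 = 38.
L + G + Y: cost 2 + 9 + 11 = 22 ≤ 22, payoff 17 + 13 + 11 = 41.
L + F + Y: cost 2 + 3 + 11 = 16 ≤ 22, payoff 17 + 8 + 11 = 36.
Best is L, G, and Y with total payoff 41.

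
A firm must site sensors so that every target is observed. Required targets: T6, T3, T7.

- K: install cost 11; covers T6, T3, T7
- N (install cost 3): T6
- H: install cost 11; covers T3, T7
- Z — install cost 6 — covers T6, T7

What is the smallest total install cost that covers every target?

11

This is a weighted set-cover instance.
K alone covers T6, T3, T7 — every target.
Total install cost: 11.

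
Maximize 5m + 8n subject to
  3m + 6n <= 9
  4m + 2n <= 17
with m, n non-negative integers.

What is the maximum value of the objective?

(m,n)=(3,0): 3·3+6·0=9≤9, 4·3+2·0=12≤17, objective 15.
(m,n)=(2,0): 3·2+6·0=6≤9, 4·2+2·0=8≤17, objective 10.
The best lattice point is (3,0), giving 15.

15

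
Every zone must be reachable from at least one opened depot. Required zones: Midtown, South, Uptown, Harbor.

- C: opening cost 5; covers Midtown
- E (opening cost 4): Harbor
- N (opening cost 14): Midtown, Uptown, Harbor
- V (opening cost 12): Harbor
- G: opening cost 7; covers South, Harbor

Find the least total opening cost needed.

21

The greedy cost-per-new-zone heuristic would pick G, C, and N for 26, but a cheaper cover exists.
Choose N and G: together they cover Midtown, South, Uptown, Harbor — every zone.
Total opening cost: 14 + 7 = 21.
No cover costs less than 21.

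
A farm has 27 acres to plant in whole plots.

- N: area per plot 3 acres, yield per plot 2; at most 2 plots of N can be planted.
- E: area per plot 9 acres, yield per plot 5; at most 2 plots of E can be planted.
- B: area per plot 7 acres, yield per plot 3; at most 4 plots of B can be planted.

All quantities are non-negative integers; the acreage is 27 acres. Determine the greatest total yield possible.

14

This is a bounded integer knapsack.
2×N and 2×E: area 24 ≤ 27, yield 2·2 + 2·5 = 14.
2×E and 1×B: area 25 ≤ 27, yield 2·5 + 1·3 = 13.
Best is 14.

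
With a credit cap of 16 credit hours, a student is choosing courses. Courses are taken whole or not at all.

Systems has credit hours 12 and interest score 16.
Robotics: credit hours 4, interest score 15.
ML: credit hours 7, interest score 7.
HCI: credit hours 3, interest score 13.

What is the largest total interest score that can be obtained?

35

Allowing fractional choices, the relaxed optimum would be about 40.0, but courses are indivisible.
Systems + Robotics: credit hours 12 + 4 = 16 ≤ 16, interest score 16 + 15 = 31.
Systems + HCI: credit hours 12 + 3 = 15 ≤ 16, interest score 16 + 13 = 29.
Robotics + ML + HCI: credit hours 4 + 7 + 3 = 14 ≤ 16, interest score 15 + 7 + 13 = 35.
Best is Robotics, ML, and HCI with total interest score 35.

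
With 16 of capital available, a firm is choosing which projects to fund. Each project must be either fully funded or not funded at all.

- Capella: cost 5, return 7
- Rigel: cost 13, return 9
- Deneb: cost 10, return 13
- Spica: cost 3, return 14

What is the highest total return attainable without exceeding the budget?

27

Allowing fractional choices, the relaxed optimum would be about 31.4, but projects are indivisible.
Capella + Spica: cost 5 + 3 = 8 ≤ 16, return 7 + 14 = 21.
Deneb + Spica: cost 10 + 3 = 13 ≤ 16, return 13 + 14 = 27.
Rigel + Spica: cost 13 + 3 = 16 ≤ 16, return 9 + 14 = 23.
Best is Deneb and Spica with total return 27.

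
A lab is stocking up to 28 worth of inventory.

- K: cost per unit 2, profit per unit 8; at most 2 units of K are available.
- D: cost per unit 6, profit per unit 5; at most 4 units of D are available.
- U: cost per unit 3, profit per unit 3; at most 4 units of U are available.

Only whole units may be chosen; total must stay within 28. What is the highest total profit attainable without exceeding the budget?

38

Take 2×K, 2×D, and 4×U: cost 28 ≤ 28, profit 2·8 + 2·5 + 4·3 = 38.
K has the best ratio (8/2) and is taken to its limit of 2; remaining capacity is filled optimally with the others.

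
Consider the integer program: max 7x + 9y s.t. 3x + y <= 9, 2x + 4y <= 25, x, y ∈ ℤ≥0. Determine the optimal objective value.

54

(x,y)=(0,6) is feasible, giving 54.
(x,y)=(1,5) is feasible, giving 52.
(x,y)=(0,5) is feasible, giving 45.
(x,y)=(1,4) is feasible, giving 43.
The best lattice point is (0,6), giving 54.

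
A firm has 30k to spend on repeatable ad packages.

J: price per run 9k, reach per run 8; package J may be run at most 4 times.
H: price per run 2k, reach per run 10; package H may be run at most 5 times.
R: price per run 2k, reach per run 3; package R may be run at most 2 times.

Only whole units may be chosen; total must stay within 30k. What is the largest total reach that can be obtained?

69

2×J, 5×H, and 1×R: price 30 ≤ 30, reach 2·8 + 5·10 + 1·3 = 69.
2×J and 5×H: price 28 ≤ 30, reach 2·8 + 5·10 = 66.
Best is 69.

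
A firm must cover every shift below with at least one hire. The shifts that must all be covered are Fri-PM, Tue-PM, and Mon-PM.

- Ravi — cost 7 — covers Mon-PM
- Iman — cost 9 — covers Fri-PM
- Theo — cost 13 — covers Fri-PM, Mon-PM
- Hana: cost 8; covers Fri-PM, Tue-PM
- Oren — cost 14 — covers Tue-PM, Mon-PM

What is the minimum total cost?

This is a weighted set-cover instance.
Choose Ravi and Hana: together they cover Fri-PM, Tue-PM, Mon-PM — every shift.
Total cost: 7 + 8 = 15.
No cover costs less than 15.

15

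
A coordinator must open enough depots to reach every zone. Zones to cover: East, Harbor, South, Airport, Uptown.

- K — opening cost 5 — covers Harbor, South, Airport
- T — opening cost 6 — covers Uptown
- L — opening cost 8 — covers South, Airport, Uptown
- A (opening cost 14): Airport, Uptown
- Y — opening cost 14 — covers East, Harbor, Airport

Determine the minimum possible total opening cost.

The greedy cost-per-new-zone heuristic would pick K, T, and Y for 25, but a cheaper cover exists.
Choose L and Y: together they cover East, Harbor, South, Airport, Uptown — every zone.
Total opening cost: 8 + 14 = 22.
No cover costs less than 22.

22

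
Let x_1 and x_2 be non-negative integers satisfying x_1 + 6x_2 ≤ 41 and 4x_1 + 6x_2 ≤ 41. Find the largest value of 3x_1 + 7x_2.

45

Relaxing integrality, the LP optimum is 47.83 at (x_1,x_2) = (0, 6.83), which is not an integer point.
(x_1,x_2)=(1,6): 1·1+6·6=37≤41, 4·1+6·6=40≤41, objective 45.
(x_1,x_2)=(0,6): 1·0+6·6=36≤41, 4·0+6·6=36≤41, objective 42.
Maximum is 45 at (x_1,x_2)=(1,6).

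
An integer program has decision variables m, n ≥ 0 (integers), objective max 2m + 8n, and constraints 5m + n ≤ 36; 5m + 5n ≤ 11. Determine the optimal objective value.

16

Relaxing integrality, the LP optimum is 17.60 at (m,n) = (0, 2.2), which is not an integer point.
(m,n)=(0,2): 5·0+1·2=2≤36, 5·0+5·2=10≤11, objective 16.
(m,n)=(1,1): 5·1+1·1=6≤36, 5·1+5·1=10≤11, objective 10.
No feasible integer point exceeds 16.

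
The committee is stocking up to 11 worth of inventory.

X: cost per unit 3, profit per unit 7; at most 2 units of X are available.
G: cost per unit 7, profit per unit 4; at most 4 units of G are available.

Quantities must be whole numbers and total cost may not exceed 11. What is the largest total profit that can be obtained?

14

X has the best ratio (7/3); taking only X gives at most 2×7 = 14 (stopped by the supply cap of 2).
Optimal: 2×X: cost 6 ≤ 11, profit 2·7 = 14.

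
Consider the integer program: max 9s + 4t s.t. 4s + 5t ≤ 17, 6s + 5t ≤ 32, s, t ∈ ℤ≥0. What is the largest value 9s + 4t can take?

The continuous relaxation peaks at (4.25, 0) with value 38.25; rounding to a feasible lattice point costs some objective.
(s,t)=(4,0): 4·4+5·0=16≤17, 6·4+5·0=24≤32, objective 36.
(s,t)=(3,1): 4·3+5·1=17≤17, 6·3+5·1=23≤32, objective 31.
(s,t)=(3,0): 4·3+5·0=12≤17, 6·3+5·0=18≤32, objective 27.
Maximum is 36 at (s,t)=(4,0).

36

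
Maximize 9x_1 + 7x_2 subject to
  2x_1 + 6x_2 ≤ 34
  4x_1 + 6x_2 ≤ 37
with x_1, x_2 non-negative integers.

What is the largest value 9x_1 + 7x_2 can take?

81

Relaxing integrality, the LP optimum is 83.25 at (x_1,x_2) = (9.25, 0), which is not an integer point.
(x_1,x_2)=(9,0): 2·9+6·0=18≤34, 4·9+6·0=36≤37, objective 81.
(x_1,x_2)=(8,0): 2·8+6·0=16≤34, 4·8+6·0=32≤37, objective 72.
No feasible integer point exceeds 81.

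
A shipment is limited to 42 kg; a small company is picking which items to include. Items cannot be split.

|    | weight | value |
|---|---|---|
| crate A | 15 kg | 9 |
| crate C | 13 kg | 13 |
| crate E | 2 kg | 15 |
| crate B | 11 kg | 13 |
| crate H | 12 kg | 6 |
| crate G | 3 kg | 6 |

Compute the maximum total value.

53

crate A + crate C + crate E + crate B: weight 15 + 13 + 2 + 11 = 41 ≤ 42, value 9 + 13 + 15 + 13 = 50.
crate C + crate E + crate B + crate H + crate G: weight 13 + 2 + 11 + 12 + 3 = 41 ≤ 42, value 13 + 15 + 13 + 6 + 6 = 53.
crate C + crate E + crate B + crate G: weight 13 + 2 + 11 + 3 = 29 ≤ 42, value 13 + 15 + 13 + 6 = 47.
Best is crate C, crate E, crate B, crate H, and crate G with total value 53.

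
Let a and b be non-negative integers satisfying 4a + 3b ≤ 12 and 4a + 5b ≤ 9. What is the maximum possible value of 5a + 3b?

10

The continuous relaxation peaks at (2.25, 0) with value 11.25; rounding to a feasible lattice point costs some objective.
(a,b)=(2,0): 4·2+3·0=8≤12, 4·2+5·0=8≤9, objective 10.
(a,b)=(1,1): 4·1+3·1=7≤12, 4·1+5·1=9≤9, objective 8.
(a,b)=(1,0): 4·1+3·0=4≤12, 4·1+5·0=4≤9, objective 5.
The best lattice point is (2,0), giving 10.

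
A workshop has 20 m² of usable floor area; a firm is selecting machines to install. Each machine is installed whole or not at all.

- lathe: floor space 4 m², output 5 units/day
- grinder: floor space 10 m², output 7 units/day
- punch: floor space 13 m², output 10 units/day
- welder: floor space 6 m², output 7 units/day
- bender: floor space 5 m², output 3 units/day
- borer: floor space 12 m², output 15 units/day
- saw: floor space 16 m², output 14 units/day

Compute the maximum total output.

lathe + grinder + welder: floor space 4 + 10 + 6 = 20 ≤ 20, output 5 + 7 + 7 = 19.
lathe + borer: floor space 4 + 12 = 16 ≤ 20, output 5 + 15 = 20.
welder + borer: floor space 6 + 12 = 18 ≤ 20, output 7 + 15 = 22.
Best is welder and borer with total output 22.

22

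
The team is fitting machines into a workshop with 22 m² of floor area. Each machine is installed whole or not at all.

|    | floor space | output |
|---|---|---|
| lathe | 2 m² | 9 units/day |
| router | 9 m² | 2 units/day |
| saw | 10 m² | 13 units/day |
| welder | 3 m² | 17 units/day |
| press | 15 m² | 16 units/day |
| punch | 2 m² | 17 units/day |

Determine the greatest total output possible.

59

Treat it as a binary knapsack problem.
Take lathe, welder, press, and punch: floor space 2 + 3 + 15 + 2 = 22 ≤ 22, output 9 + 17 + 16 + 17 = 59.
No other feasible combination does better.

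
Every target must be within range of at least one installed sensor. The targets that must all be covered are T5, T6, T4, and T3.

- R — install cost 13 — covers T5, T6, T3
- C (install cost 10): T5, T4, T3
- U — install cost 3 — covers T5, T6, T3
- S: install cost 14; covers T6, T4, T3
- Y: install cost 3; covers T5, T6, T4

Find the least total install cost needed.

Choose U and Y: together they cover T5, T6, T4, T3 — every target.
Total install cost: 3 + 3 = 6.
No cover costs less than 6.

6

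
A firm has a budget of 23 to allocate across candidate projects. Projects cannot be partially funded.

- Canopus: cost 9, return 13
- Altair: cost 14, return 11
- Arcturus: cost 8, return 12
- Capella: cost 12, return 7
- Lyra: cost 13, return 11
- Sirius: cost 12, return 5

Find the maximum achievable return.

25

Take Canopus and Arcturus: cost 9 + 8 = 17 ≤ 23, return 13 + 12 = 25.
No other feasible combination does better.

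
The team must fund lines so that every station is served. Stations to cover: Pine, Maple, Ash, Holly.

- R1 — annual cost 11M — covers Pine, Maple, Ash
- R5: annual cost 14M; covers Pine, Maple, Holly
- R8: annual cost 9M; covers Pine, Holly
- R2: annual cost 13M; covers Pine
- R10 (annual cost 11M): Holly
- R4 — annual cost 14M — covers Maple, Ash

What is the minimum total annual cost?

20

Choose R1 and R8: together they cover Pine, Maple, Ash, Holly — every station.
Total annual cost: 11 + 9 = 20.
No cover costs less than 20.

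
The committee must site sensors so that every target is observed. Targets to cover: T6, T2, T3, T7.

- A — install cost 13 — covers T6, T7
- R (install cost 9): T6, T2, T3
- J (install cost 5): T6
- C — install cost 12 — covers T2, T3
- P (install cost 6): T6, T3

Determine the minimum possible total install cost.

22

Choose A and R: together they cover T6, T2, T3, T7 — every target.
Total install cost: 13 + 9 = 22.
No cover costs less than 22.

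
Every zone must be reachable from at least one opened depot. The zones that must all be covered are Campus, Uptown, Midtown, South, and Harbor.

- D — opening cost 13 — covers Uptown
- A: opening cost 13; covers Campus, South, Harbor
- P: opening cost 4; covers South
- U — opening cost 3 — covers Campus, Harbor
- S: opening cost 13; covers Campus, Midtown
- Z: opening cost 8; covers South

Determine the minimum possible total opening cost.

Choose D, P, U, and S: together they cover Campus, Uptown, Midtown, South, Harbor — every zone.
Total opening cost: 13 + 4 + 3 + 13 = 33.
No cover costs less than 33.

33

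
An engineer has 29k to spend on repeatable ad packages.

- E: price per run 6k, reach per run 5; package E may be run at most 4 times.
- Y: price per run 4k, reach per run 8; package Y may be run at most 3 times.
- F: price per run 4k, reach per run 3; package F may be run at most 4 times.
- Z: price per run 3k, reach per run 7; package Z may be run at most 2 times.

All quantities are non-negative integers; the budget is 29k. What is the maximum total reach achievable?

46

This is a bounded integer knapsack.
Take 1×E, 3×Y, 1×F, and 2×Z: price 28 ≤ 29, reach 1·5 + 3·8 + 1·3 + 2·7 = 46.
Z has the best ratio (7/3) and is taken to its limit of 2; remaining capacity is filled optimally with the others.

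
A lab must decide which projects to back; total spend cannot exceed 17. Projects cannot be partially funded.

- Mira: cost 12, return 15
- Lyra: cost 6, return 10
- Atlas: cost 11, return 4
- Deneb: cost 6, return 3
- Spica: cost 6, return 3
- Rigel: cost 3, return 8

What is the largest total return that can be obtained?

23

Allowing fractional choices, the relaxed optimum would be about 28.0, but projects are indivisible.
Lyra + Spica + Rigel: cost 6 + 6 + 3 = 15 ≤ 17, return 10 + 3 + 8 = 21.
Lyra + Deneb + Rigel: cost 6 + 6 + 3 = 15 ≤ 17, return 10 + 3 + 8 = 21.
Mira + Rigel: cost 12 + 3 = 15 ≤ 17, return 15 + 8 = 23.
Best is Mira and Rigel with total return 23.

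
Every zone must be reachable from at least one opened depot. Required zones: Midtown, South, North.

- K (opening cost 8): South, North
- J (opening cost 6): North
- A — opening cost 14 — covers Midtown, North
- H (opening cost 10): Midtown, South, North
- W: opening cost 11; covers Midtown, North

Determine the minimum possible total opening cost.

This is an integer covering problem.
H alone covers Midtown, South, North — every zone.
Total opening cost: 10.
No cover costs less than 10.

10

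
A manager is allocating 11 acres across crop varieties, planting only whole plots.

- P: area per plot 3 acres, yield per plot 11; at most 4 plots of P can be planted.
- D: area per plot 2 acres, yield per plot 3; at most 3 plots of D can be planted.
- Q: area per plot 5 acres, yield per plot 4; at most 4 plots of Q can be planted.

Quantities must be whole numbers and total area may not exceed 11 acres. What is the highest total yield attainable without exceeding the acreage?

3×P: area 9 ≤ 11, yield 3·11 = 33.
3×P and 1×D: area 11 ≤ 11, yield 3·11 + 1·3 = 36.
Best is 36.

36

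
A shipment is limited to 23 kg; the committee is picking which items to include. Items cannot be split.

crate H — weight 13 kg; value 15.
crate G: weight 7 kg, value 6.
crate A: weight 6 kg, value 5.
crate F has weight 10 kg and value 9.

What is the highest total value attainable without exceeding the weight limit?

crate H + crate F: weight 13 + 10 = 23 ≤ 23, value 15 + 9 = 24.
crate H + crate G: weight 13 + 7 = 20 ≤ 23, value 15 + 6 = 21.
crate H + crate A: weight 13 + 6 = 19 ≤ 23, value 15 + 5 = 20.
Best is crate H and crate F with total value 24.

24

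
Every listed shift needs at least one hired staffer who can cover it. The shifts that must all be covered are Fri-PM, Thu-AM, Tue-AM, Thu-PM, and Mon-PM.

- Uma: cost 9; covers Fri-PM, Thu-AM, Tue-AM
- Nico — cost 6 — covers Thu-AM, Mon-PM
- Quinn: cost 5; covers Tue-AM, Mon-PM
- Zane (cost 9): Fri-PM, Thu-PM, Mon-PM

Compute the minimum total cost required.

This is a weighted set-cover instance.
Choose Uma and Zane: together they cover Fri-PM, Thu-AM, Tue-AM, Thu-PM, Mon-PM — every shift.
Total cost: 9 + 9 = 18.

18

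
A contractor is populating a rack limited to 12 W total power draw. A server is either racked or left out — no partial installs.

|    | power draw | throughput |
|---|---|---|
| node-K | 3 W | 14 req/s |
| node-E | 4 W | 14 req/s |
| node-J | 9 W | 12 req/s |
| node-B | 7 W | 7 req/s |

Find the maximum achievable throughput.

28

Allowing fractional choices, the relaxed optimum would be about 34.7, but servers are indivisible.
node-K + node-E: power draw 3 + 4 = 7 ≤ 12, throughput 14 + 14 = 28.
node-K + node-J: power draw 3 + 9 = 12 ≤ 12, throughput 14 + 12 = 26.
Best is node-K and node-E with total throughput 28.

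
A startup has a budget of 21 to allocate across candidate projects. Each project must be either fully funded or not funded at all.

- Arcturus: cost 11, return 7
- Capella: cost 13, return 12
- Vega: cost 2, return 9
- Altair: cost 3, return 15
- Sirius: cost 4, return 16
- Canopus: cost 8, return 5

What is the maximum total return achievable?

Allowing fractional choices, the relaxed optimum would be about 51.1, but projects are indivisible.
Capella + Altair + Sirius: cost 13 + 3 + 4 = 20 ≤ 21, return 12 + 15 + 16 = 43.
Vega + Altair + Sirius + Canopus: cost 2 + 3 + 4 + 8 = 17 ≤ 21, return 9 + 15 + 16 + 5 = 45.
Arcturus + Vega + Altair + Sirius: cost 11 + 2 + 3 + 4 = 20 ≤ 21, return 7 + 9 + 15 + 16 = 47.
Best is Arcturus, Vega, Altair, and Sirius with total return 47.

47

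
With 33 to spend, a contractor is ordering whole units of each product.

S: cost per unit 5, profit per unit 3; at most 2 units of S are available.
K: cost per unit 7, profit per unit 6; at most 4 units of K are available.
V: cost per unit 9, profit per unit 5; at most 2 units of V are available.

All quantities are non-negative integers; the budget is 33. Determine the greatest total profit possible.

27

K has the best ratio (6/7); taking only K gives at most 4×6 = 24 (stopped by the cost limit).
Mixing does better — 1×S and 4×K: cost 33 ≤ 33, profit 1·3 + 4·6 = 27.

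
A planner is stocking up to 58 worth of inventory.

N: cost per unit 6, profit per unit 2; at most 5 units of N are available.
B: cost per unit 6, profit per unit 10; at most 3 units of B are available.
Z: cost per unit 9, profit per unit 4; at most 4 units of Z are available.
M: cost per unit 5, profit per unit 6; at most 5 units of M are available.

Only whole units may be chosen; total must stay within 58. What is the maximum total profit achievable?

66

B has the best ratio (10/6); taking only B gives at most 3×10 = 30 (stopped by the supply cap of 3).
Mixing does better — 1×N, 3×B, 1×Z, and 5×M: cost 58 ≤ 58, profit 1·2 + 3·10 + 1·4 + 5·6 = 66.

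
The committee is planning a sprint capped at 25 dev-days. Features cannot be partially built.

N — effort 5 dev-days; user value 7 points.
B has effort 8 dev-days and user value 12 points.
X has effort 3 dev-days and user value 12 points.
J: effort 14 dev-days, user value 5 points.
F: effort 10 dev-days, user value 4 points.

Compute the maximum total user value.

B + X + J: effort 8 + 3 + 14 = 25 ≤ 25, user value 12 + 12 + 5 = 29.
N + B + X: effort 5 + 8 + 3 = 16 ≤ 25, user value 7 + 12 + 12 = 31.
B + X + F: effort 8 + 3 + 10 = 21 ≤ 25, user value 12 + 12 + 4 = 28.
Best is N, B, and X with total user value 31.

31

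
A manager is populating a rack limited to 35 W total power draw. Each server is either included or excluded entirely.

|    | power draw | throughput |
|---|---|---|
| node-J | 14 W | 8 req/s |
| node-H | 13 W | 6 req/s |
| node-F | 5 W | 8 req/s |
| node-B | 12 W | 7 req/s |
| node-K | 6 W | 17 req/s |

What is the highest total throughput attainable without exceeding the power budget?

Allowing fractional choices, the relaxed optimum would be about 38.9, but servers are indivisible.
node-F + node-B + node-K: power draw 5 + 12 + 6 = 23 ≤ 35, throughput 8 + 7 + 17 = 32.
node-J + node-B + node-K: power draw 14 + 12 + 6 = 32 ≤ 35, throughput 8 + 7 + 17 = 32.
node-J + node-F + node-K: power draw 14 + 5 + 6 = 25 ≤ 35, throughput 8 + 8 + 17 = 33.
Best is node-J, node-F, and node-K with total throughput 33.

33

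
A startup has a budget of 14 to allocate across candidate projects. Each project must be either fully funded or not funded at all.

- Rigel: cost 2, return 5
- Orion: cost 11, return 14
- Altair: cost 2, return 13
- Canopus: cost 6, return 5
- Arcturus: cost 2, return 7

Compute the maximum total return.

30

Rigel + Altair + Canopus + Arcturus: cost 2 + 2 + 6 + 2 = 12 ≤ 14, return 5 + 13 + 5 + 7 = 30.
Orion + Altair: cost 11 + 2 = 13 ≤ 14, return 14 + 13 = 27.
Best is Rigel, Altair, Canopus, and Arcturus with total return 30.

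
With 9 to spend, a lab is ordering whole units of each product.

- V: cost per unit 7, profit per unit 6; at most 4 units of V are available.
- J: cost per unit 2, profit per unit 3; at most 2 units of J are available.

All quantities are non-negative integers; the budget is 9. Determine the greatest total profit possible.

9

2×J: cost 4 ≤ 9, profit 2·3 = 6.
1×V and 1×J: cost 9 ≤ 9, profit 1·6 + 1·3 = 9.
Best is 9.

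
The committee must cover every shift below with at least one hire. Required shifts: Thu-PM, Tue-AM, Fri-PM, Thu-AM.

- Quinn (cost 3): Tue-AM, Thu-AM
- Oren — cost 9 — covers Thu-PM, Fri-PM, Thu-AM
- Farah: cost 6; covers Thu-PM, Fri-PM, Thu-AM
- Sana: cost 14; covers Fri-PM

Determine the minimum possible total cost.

Choose Quinn and Farah: together they cover Thu-PM, Tue-AM, Fri-PM, Thu-AM — every shift.
Total cost: 3 + 6 = 9.

9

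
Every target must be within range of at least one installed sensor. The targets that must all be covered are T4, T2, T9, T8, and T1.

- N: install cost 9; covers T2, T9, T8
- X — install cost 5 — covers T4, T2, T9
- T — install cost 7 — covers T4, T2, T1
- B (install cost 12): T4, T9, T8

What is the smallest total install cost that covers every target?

16

The greedy cost-per-new-target heuristic would pick X, T, and N for 21, but a cheaper cover exists.
Choose N and T: together they cover T4, T2, T9, T8, T1 — every target.
Total install cost: 9 + 7 = 16.
No cover costs less than 16.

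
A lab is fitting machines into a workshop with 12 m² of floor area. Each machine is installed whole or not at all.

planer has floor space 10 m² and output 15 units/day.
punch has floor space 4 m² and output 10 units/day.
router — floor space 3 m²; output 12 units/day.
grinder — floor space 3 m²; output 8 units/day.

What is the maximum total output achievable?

Allowing fractional choices, the relaxed optimum would be about 33.0, but machines are indivisible.
punch + router + grinder: floor space 4 + 3 + 3 = 10 ≤ 12, output 10 + 12 + 8 = 30.
punch + router: floor space 4 + 3 = 7 ≤ 12, output 10 + 12 = 22.
Best is punch, router, and grinder with total output 30.

30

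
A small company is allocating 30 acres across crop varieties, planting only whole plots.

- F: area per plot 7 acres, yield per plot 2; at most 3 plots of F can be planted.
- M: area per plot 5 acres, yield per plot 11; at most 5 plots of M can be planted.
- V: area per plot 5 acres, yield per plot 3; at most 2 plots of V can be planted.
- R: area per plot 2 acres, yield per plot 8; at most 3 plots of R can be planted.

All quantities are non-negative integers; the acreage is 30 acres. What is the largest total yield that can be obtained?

71

This is a bounded integer knapsack.
R has the best ratio (8/2); taking only R gives at most 3×8 = 24 (stopped by the supply cap of 3).
Mixing does better — 5×M and 2×R: area 29 ≤ 30, yield 5·11 + 2·8 = 71.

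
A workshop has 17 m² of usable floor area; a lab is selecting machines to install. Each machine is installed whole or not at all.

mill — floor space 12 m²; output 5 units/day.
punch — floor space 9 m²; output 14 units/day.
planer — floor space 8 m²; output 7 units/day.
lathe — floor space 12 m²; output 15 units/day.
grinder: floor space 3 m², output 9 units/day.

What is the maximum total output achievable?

24

Allowing fractional choices, the relaxed optimum would be about 29.2, but machines are indivisible.
lathe + grinder: floor space 12 + 3 = 15 ≤ 17, output 15 + 9 = 24.
punch + grinder: floor space 9 + 3 = 12 ≤ 17, output 14 + 9 = 23.
punch + planer: floor space 9 + 8 = 17 ≤ 17, output 14 + 7 = 21.
Best is lathe and grinder with total output 24.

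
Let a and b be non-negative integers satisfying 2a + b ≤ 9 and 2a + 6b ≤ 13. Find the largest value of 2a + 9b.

18

The continuous relaxation peaks at (0, 2.17) with value 19.50; rounding to a feasible lattice point costs some objective.
(a,b)=(0,2): 2·0+1·2=2≤9, 2·0+6·2=12≤13, objective 18.
(a,b)=(1,1): 2·1+1·1=3≤9, 2·1+6·1=8≤13, objective 11.
Maximum is 18 at (a,b)=(0,2).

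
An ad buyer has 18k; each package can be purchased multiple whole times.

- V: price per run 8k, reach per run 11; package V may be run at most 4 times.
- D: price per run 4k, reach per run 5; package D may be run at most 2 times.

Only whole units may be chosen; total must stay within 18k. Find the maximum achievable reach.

Take 2×V: price 16 ≤ 18, reach 2·11 = 22.
No other integer combination yields more.

22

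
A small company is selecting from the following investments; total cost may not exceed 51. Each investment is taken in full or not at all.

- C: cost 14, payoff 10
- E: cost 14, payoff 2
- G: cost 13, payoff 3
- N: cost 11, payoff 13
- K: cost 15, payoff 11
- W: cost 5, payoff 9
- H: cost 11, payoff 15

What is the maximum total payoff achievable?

49

This is a 0-1 knapsack instance.
Allowing fractional choices, the relaxed optimum would be about 54.4, but investments are indivisible.
C + N + K + H: cost 14 + 11 + 15 + 11 = 51 ≤ 51, payoff 10 + 13 + 11 + 15 = 49.
C + N + W + H: cost 14 + 11 + 5 + 11 = 41 ≤ 51, payoff 10 + 13 + 9 + 15 = 47.
N + K + W + H: cost 11 + 15 + 5 + 11 = 42 ≤ 51, payoff 13 + 11 + 9 + 15 = 48.
Best is C, N, K, and H with total payoff 49.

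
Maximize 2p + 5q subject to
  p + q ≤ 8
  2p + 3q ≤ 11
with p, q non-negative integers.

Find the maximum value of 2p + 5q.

17

(p,q)=(1,3): 1·1+1·3=4≤8, 2·1+3·3=11≤11, objective 17.
(p,q)=(0,3): 1·0+1·3=3≤8, 2·0+3·3=9≤11, objective 15.
(p,q)=(2,2): 1·2+1·2=4≤8, 2·2+3·2=10≤11, objective 14.
Maximum is 17 at (p,q)=(1,3).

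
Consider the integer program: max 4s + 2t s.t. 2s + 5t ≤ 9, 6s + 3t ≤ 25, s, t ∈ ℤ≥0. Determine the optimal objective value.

16

Relaxing integrality, the LP optimum is 16.67 at (s,t) = (4.17, 0), which is not an integer point.
(s,t)=(4,0) is feasible, giving 16.
(s,t)=(3,0) is feasible, giving 12.
No feasible integer point exceeds 16.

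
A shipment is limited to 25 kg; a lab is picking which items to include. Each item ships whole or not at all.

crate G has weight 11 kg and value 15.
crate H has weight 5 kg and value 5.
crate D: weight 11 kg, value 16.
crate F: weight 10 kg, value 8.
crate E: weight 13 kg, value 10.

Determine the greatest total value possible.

31

Allowing fractional choices, the relaxed optimum would be about 34.0, but items are indivisible.
crate G + crate D: weight 11 + 11 = 22 ≤ 25, value 15 + 16 = 31.
crate G + crate E: weight 11 + 13 = 24 ≤ 25, value 15 + 10 = 25.
crate D + crate E: weight 11 + 13 = 24 ≤ 25, value 16 + 10 = 26.
Best is crate G and crate D with total value 31.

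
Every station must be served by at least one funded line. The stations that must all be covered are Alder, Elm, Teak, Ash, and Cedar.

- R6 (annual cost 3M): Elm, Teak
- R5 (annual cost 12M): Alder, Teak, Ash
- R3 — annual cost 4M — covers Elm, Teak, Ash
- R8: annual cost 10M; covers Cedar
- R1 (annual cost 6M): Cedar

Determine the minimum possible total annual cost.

Choose R6, R5, and R1: together they cover Alder, Elm, Teak, Ash, Cedar — every station.
Total annual cost: 3 + 12 + 6 = 21.

21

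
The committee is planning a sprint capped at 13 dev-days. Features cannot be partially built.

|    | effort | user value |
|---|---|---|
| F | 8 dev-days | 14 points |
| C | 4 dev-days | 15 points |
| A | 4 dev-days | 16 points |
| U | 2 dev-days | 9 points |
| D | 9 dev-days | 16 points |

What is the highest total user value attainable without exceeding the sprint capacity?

40

This is an integer program with binary decision variables.
Take C, A, and U: effort 4 + 4 + 2 = 10 ≤ 13, user value 15 + 16 + 9 = 40.
No other feasible combination does better.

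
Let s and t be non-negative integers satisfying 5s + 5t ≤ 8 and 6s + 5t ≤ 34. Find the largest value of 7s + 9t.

9

(s,t)=(0,1): 5·0+5·1=5≤8, 6·0+5·1=5≤34, objective 9.
(s,t)=(1,0): 5·1+5·0=5≤8, 6·1+5·0=6≤34, objective 7.
(s,t)=(0,0): 5·0+5·0=0≤8, 6·0+5·0=0≤34, objective 0.
No feasible integer point exceeds 9.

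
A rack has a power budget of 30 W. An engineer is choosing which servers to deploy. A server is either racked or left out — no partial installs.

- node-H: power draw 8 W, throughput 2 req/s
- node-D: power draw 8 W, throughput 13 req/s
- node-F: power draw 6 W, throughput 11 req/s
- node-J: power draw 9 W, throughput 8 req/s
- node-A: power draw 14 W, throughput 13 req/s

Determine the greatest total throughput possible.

37

Take node-D, node-F, and node-A: power draw 8 + 6 + 14 = 28 ≤ 30, throughput 13 + 11 + 13 = 37.
No other feasible combination does better.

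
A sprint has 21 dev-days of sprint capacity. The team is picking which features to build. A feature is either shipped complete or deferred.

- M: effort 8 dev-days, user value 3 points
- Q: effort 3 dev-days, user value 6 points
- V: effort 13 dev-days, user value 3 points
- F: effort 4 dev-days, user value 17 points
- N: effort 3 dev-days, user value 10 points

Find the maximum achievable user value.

36

Q + F + N: effort 3 + 4 + 3 = 10 ≤ 21, user value 6 + 17 + 10 = 33.
M + Q + F + N: effort 8 + 3 + 4 + 3 = 18 ≤ 21, user value 3 + 6 + 17 + 10 = 36.
Best is M, Q, F, and N with total user value 36.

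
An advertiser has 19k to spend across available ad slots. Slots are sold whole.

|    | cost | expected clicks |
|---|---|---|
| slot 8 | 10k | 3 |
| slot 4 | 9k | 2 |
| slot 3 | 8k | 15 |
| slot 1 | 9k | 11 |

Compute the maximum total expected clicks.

This is a 0-1 knapsack instance.
Allowing fractional choices, the relaxed optimum would be about 26.6, but ad slots are indivisible.
slot 4 + slot 3: cost 9 + 8 = 17 ≤ 19, expected clicks 2 + 15 = 17.
slot 3 + slot 1: cost 8 + 9 = 17 ≤ 19, expected clicks 15 + 11 = 26.
slot 8 + slot 3: cost 10 + 8 = 18 ≤ 19, expected clicks 3 + 15 = 18.
Best is slot 3 and slot 1 with total expected clicks 26.

26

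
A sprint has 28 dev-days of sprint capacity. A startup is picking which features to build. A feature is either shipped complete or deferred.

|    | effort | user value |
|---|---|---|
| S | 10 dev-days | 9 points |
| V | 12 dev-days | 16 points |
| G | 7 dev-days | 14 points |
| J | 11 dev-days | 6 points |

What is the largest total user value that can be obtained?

Take V and G: effort 12 + 7 = 19 ≤ 28, user value 16 + 14 = 30.
No other feasible combination does better.

30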